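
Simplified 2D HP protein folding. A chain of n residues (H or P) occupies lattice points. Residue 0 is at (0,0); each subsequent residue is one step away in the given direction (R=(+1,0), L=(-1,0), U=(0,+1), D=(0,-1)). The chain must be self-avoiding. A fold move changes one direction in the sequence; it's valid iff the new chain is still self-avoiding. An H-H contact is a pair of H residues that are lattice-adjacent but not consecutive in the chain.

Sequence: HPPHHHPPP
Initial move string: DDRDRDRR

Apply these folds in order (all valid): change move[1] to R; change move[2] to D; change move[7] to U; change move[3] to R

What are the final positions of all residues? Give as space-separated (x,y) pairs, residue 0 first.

Initial moves: DDRDRDRR
Fold: move[1]->R => DRRDRDRR (positions: [(0, 0), (0, -1), (1, -1), (2, -1), (2, -2), (3, -2), (3, -3), (4, -3), (5, -3)])
Fold: move[2]->D => DRDDRDRR (positions: [(0, 0), (0, -1), (1, -1), (1, -2), (1, -3), (2, -3), (2, -4), (3, -4), (4, -4)])
Fold: move[7]->U => DRDDRDRU (positions: [(0, 0), (0, -1), (1, -1), (1, -2), (1, -3), (2, -3), (2, -4), (3, -4), (3, -3)])
Fold: move[3]->R => DRDRRDRU (positions: [(0, 0), (0, -1), (1, -1), (1, -2), (2, -2), (3, -2), (3, -3), (4, -3), (4, -2)])

Answer: (0,0) (0,-1) (1,-1) (1,-2) (2,-2) (3,-2) (3,-3) (4,-3) (4,-2)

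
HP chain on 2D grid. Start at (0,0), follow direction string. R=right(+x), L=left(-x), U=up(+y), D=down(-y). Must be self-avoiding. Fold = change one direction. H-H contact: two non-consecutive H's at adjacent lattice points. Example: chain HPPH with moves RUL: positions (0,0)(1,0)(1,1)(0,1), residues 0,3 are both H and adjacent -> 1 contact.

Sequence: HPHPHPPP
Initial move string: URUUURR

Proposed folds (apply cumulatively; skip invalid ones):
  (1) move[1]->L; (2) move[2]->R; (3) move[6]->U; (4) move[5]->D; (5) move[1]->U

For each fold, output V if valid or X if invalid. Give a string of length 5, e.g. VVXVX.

Initial: URUUURR -> [(0, 0), (0, 1), (1, 1), (1, 2), (1, 3), (1, 4), (2, 4), (3, 4)]
Fold 1: move[1]->L => ULUUURR VALID
Fold 2: move[2]->R => ULRUURR INVALID (collision), skipped
Fold 3: move[6]->U => ULUUURU VALID
Fold 4: move[5]->D => ULUUUDU INVALID (collision), skipped
Fold 5: move[1]->U => UUUUURU VALID

Answer: VXVXV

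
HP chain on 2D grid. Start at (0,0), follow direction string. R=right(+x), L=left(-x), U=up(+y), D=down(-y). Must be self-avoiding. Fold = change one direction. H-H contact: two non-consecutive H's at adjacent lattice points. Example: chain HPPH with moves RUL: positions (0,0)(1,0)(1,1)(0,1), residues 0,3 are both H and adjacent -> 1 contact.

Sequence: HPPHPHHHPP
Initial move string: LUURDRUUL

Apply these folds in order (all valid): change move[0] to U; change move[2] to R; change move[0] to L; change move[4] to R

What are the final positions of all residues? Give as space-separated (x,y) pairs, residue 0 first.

Answer: (0,0) (-1,0) (-1,1) (0,1) (1,1) (2,1) (3,1) (3,2) (3,3) (2,3)

Derivation:
Initial moves: LUURDRUUL
Fold: move[0]->U => UUURDRUUL (positions: [(0, 0), (0, 1), (0, 2), (0, 3), (1, 3), (1, 2), (2, 2), (2, 3), (2, 4), (1, 4)])
Fold: move[2]->R => UURRDRUUL (positions: [(0, 0), (0, 1), (0, 2), (1, 2), (2, 2), (2, 1), (3, 1), (3, 2), (3, 3), (2, 3)])
Fold: move[0]->L => LURRDRUUL (positions: [(0, 0), (-1, 0), (-1, 1), (0, 1), (1, 1), (1, 0), (2, 0), (2, 1), (2, 2), (1, 2)])
Fold: move[4]->R => LURRRRUUL (positions: [(0, 0), (-1, 0), (-1, 1), (0, 1), (1, 1), (2, 1), (3, 1), (3, 2), (3, 3), (2, 3)])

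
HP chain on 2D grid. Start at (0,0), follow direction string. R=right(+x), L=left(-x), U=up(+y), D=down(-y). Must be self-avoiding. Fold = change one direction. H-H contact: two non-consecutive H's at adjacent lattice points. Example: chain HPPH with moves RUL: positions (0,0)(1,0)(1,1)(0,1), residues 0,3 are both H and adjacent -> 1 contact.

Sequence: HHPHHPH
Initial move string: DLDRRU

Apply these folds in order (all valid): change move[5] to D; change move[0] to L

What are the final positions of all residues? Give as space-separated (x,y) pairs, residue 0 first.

Initial moves: DLDRRU
Fold: move[5]->D => DLDRRD (positions: [(0, 0), (0, -1), (-1, -1), (-1, -2), (0, -2), (1, -2), (1, -3)])
Fold: move[0]->L => LLDRRD (positions: [(0, 0), (-1, 0), (-2, 0), (-2, -1), (-1, -1), (0, -1), (0, -2)])

Answer: (0,0) (-1,0) (-2,0) (-2,-1) (-1,-1) (0,-1) (0,-2)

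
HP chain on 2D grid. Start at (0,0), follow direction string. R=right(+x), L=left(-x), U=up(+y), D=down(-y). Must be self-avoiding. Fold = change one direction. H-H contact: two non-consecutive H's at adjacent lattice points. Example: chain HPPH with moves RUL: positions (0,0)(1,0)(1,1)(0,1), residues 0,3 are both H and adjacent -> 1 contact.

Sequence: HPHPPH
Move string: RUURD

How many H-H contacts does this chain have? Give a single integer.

Positions: [(0, 0), (1, 0), (1, 1), (1, 2), (2, 2), (2, 1)]
H-H contact: residue 2 @(1,1) - residue 5 @(2, 1)

Answer: 1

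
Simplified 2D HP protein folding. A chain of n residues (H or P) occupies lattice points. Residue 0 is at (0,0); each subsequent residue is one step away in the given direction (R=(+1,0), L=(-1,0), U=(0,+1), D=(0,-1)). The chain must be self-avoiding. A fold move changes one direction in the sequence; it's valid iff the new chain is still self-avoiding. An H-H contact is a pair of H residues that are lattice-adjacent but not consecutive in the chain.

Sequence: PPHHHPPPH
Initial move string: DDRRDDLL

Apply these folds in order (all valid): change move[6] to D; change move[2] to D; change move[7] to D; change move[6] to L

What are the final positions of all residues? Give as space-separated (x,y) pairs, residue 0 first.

Answer: (0,0) (0,-1) (0,-2) (0,-3) (1,-3) (1,-4) (1,-5) (0,-5) (0,-6)

Derivation:
Initial moves: DDRRDDLL
Fold: move[6]->D => DDRRDDDL (positions: [(0, 0), (0, -1), (0, -2), (1, -2), (2, -2), (2, -3), (2, -4), (2, -5), (1, -5)])
Fold: move[2]->D => DDDRDDDL (positions: [(0, 0), (0, -1), (0, -2), (0, -3), (1, -3), (1, -4), (1, -5), (1, -6), (0, -6)])
Fold: move[7]->D => DDDRDDDD (positions: [(0, 0), (0, -1), (0, -2), (0, -3), (1, -3), (1, -4), (1, -5), (1, -6), (1, -7)])
Fold: move[6]->L => DDDRDDLD (positions: [(0, 0), (0, -1), (0, -2), (0, -3), (1, -3), (1, -4), (1, -5), (0, -5), (0, -6)])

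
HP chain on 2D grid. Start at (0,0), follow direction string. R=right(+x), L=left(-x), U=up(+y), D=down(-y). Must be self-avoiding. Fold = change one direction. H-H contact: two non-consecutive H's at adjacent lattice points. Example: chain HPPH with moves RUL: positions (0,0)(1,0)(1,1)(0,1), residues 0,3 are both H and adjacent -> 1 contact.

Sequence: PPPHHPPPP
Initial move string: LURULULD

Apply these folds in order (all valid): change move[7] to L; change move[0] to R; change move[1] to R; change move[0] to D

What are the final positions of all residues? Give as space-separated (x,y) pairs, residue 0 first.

Initial moves: LURULULD
Fold: move[7]->L => LURULULL (positions: [(0, 0), (-1, 0), (-1, 1), (0, 1), (0, 2), (-1, 2), (-1, 3), (-2, 3), (-3, 3)])
Fold: move[0]->R => RURULULL (positions: [(0, 0), (1, 0), (1, 1), (2, 1), (2, 2), (1, 2), (1, 3), (0, 3), (-1, 3)])
Fold: move[1]->R => RRRULULL (positions: [(0, 0), (1, 0), (2, 0), (3, 0), (3, 1), (2, 1), (2, 2), (1, 2), (0, 2)])
Fold: move[0]->D => DRRULULL (positions: [(0, 0), (0, -1), (1, -1), (2, -1), (2, 0), (1, 0), (1, 1), (0, 1), (-1, 1)])

Answer: (0,0) (0,-1) (1,-1) (2,-1) (2,0) (1,0) (1,1) (0,1) (-1,1)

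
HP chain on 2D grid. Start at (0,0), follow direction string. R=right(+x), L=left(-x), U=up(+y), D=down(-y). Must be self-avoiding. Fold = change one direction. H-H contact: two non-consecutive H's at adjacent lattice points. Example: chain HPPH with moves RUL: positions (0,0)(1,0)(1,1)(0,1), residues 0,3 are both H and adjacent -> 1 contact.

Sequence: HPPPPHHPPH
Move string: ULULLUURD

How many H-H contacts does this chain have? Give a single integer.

Positions: [(0, 0), (0, 1), (-1, 1), (-1, 2), (-2, 2), (-3, 2), (-3, 3), (-3, 4), (-2, 4), (-2, 3)]
H-H contact: residue 6 @(-3,3) - residue 9 @(-2, 3)

Answer: 1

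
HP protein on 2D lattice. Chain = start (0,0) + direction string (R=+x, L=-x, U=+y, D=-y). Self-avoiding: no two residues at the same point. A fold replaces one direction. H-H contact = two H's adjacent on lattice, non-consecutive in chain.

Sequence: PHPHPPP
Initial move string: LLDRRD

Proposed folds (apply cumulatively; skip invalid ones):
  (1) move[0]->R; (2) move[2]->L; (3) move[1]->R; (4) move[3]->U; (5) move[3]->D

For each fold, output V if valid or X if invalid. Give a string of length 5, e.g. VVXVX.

Initial: LLDRRD -> [(0, 0), (-1, 0), (-2, 0), (-2, -1), (-1, -1), (0, -1), (0, -2)]
Fold 1: move[0]->R => RLDRRD INVALID (collision), skipped
Fold 2: move[2]->L => LLLRRD INVALID (collision), skipped
Fold 3: move[1]->R => LRDRRD INVALID (collision), skipped
Fold 4: move[3]->U => LLDURD INVALID (collision), skipped
Fold 5: move[3]->D => LLDDRD VALID

Answer: XXXXV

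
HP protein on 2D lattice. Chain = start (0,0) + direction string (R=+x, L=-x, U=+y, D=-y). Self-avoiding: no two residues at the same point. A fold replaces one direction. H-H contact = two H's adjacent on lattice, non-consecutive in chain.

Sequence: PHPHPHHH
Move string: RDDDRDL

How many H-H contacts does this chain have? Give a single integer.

Positions: [(0, 0), (1, 0), (1, -1), (1, -2), (1, -3), (2, -3), (2, -4), (1, -4)]
No H-H contacts found.

Answer: 0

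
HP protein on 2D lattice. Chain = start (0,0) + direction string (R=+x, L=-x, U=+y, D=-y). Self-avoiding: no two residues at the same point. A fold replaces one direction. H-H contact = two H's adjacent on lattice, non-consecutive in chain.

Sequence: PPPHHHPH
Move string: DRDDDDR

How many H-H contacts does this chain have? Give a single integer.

Positions: [(0, 0), (0, -1), (1, -1), (1, -2), (1, -3), (1, -4), (1, -5), (2, -5)]
No H-H contacts found.

Answer: 0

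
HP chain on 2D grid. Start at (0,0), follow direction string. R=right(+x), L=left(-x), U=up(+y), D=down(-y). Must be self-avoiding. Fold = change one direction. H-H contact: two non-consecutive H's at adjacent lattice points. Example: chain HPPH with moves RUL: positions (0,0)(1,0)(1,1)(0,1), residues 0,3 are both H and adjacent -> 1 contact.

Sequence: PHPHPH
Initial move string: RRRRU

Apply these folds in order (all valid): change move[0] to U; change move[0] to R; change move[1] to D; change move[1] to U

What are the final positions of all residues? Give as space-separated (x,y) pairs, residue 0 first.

Initial moves: RRRRU
Fold: move[0]->U => URRRU (positions: [(0, 0), (0, 1), (1, 1), (2, 1), (3, 1), (3, 2)])
Fold: move[0]->R => RRRRU (positions: [(0, 0), (1, 0), (2, 0), (3, 0), (4, 0), (4, 1)])
Fold: move[1]->D => RDRRU (positions: [(0, 0), (1, 0), (1, -1), (2, -1), (3, -1), (3, 0)])
Fold: move[1]->U => RURRU (positions: [(0, 0), (1, 0), (1, 1), (2, 1), (3, 1), (3, 2)])

Answer: (0,0) (1,0) (1,1) (2,1) (3,1) (3,2)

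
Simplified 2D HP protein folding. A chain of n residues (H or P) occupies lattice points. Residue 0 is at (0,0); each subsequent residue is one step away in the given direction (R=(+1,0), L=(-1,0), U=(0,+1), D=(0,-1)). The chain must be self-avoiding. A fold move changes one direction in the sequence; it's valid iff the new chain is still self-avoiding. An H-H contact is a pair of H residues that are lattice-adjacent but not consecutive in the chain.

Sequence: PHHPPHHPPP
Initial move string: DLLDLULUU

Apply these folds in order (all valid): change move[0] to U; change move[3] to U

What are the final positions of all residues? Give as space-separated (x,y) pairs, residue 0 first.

Answer: (0,0) (0,1) (-1,1) (-2,1) (-2,2) (-3,2) (-3,3) (-4,3) (-4,4) (-4,5)

Derivation:
Initial moves: DLLDLULUU
Fold: move[0]->U => ULLDLULUU (positions: [(0, 0), (0, 1), (-1, 1), (-2, 1), (-2, 0), (-3, 0), (-3, 1), (-4, 1), (-4, 2), (-4, 3)])
Fold: move[3]->U => ULLULULUU (positions: [(0, 0), (0, 1), (-1, 1), (-2, 1), (-2, 2), (-3, 2), (-3, 3), (-4, 3), (-4, 4), (-4, 5)])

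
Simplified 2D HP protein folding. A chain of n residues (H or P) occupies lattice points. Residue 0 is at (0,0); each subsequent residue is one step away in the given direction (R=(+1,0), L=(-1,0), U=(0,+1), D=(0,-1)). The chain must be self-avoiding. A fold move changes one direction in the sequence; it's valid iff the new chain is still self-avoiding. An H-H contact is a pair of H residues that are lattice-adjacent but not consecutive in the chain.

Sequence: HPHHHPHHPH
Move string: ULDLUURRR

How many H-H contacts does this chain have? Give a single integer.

Answer: 2

Derivation:
Positions: [(0, 0), (0, 1), (-1, 1), (-1, 0), (-2, 0), (-2, 1), (-2, 2), (-1, 2), (0, 2), (1, 2)]
H-H contact: residue 0 @(0,0) - residue 3 @(-1, 0)
H-H contact: residue 2 @(-1,1) - residue 7 @(-1, 2)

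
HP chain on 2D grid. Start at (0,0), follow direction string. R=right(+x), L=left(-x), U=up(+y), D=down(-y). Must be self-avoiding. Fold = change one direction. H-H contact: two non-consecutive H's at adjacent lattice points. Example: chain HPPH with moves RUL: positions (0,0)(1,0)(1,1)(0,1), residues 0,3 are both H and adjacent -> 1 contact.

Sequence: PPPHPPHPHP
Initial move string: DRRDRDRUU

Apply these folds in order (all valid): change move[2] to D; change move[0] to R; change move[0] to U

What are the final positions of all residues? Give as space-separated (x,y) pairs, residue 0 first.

Initial moves: DRRDRDRUU
Fold: move[2]->D => DRDDRDRUU (positions: [(0, 0), (0, -1), (1, -1), (1, -2), (1, -3), (2, -3), (2, -4), (3, -4), (3, -3), (3, -2)])
Fold: move[0]->R => RRDDRDRUU (positions: [(0, 0), (1, 0), (2, 0), (2, -1), (2, -2), (3, -2), (3, -3), (4, -3), (4, -2), (4, -1)])
Fold: move[0]->U => URDDRDRUU (positions: [(0, 0), (0, 1), (1, 1), (1, 0), (1, -1), (2, -1), (2, -2), (3, -2), (3, -1), (3, 0)])

Answer: (0,0) (0,1) (1,1) (1,0) (1,-1) (2,-1) (2,-2) (3,-2) (3,-1) (3,0)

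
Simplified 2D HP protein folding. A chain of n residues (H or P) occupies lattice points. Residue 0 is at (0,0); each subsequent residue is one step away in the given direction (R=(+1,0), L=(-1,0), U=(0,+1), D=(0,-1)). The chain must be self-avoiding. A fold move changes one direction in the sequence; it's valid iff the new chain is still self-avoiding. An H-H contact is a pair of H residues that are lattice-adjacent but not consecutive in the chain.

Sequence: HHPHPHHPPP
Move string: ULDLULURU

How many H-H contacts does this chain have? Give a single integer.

Answer: 1

Derivation:
Positions: [(0, 0), (0, 1), (-1, 1), (-1, 0), (-2, 0), (-2, 1), (-3, 1), (-3, 2), (-2, 2), (-2, 3)]
H-H contact: residue 0 @(0,0) - residue 3 @(-1, 0)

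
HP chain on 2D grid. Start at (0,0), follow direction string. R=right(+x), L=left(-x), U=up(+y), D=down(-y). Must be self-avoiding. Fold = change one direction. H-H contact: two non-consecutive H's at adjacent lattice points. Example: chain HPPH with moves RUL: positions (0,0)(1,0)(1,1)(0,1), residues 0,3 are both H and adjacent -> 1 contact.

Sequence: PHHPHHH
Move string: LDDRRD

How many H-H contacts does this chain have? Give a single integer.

Answer: 0

Derivation:
Positions: [(0, 0), (-1, 0), (-1, -1), (-1, -2), (0, -2), (1, -2), (1, -3)]
No H-H contacts found.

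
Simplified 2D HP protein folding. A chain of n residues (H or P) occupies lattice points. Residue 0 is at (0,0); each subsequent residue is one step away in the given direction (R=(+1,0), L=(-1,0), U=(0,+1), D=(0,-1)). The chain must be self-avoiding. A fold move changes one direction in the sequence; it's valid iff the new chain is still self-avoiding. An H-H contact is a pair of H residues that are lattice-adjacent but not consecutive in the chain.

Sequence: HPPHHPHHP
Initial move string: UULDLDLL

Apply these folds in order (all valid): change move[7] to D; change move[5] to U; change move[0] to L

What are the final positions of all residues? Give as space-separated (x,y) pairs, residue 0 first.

Answer: (0,0) (-1,0) (-1,1) (-2,1) (-2,0) (-3,0) (-3,1) (-4,1) (-4,0)

Derivation:
Initial moves: UULDLDLL
Fold: move[7]->D => UULDLDLD (positions: [(0, 0), (0, 1), (0, 2), (-1, 2), (-1, 1), (-2, 1), (-2, 0), (-3, 0), (-3, -1)])
Fold: move[5]->U => UULDLULD (positions: [(0, 0), (0, 1), (0, 2), (-1, 2), (-1, 1), (-2, 1), (-2, 2), (-3, 2), (-3, 1)])
Fold: move[0]->L => LULDLULD (positions: [(0, 0), (-1, 0), (-1, 1), (-2, 1), (-2, 0), (-3, 0), (-3, 1), (-4, 1), (-4, 0)])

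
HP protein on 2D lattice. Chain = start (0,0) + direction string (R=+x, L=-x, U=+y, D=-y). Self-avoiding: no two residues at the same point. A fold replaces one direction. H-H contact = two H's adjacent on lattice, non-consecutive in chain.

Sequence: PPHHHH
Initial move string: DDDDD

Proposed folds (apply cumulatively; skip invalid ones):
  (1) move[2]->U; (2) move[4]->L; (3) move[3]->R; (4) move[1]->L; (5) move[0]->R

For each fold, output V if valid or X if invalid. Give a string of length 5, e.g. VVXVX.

Answer: XVXVX

Derivation:
Initial: DDDDD -> [(0, 0), (0, -1), (0, -2), (0, -3), (0, -4), (0, -5)]
Fold 1: move[2]->U => DDUDD INVALID (collision), skipped
Fold 2: move[4]->L => DDDDL VALID
Fold 3: move[3]->R => DDDRL INVALID (collision), skipped
Fold 4: move[1]->L => DLDDL VALID
Fold 5: move[0]->R => RLDDL INVALID (collision), skipped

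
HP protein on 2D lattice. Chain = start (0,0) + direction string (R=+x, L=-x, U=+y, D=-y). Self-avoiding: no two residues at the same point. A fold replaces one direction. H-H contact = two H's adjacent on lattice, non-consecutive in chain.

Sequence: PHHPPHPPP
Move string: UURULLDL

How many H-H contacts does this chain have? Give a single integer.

Answer: 1

Derivation:
Positions: [(0, 0), (0, 1), (0, 2), (1, 2), (1, 3), (0, 3), (-1, 3), (-1, 2), (-2, 2)]
H-H contact: residue 2 @(0,2) - residue 5 @(0, 3)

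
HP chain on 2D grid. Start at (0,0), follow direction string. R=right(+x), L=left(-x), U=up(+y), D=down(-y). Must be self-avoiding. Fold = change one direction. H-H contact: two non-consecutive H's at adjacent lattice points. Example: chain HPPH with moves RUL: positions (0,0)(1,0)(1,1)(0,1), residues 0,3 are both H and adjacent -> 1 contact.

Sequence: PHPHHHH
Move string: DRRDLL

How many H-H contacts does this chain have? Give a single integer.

Answer: 1

Derivation:
Positions: [(0, 0), (0, -1), (1, -1), (2, -1), (2, -2), (1, -2), (0, -2)]
H-H contact: residue 1 @(0,-1) - residue 6 @(0, -2)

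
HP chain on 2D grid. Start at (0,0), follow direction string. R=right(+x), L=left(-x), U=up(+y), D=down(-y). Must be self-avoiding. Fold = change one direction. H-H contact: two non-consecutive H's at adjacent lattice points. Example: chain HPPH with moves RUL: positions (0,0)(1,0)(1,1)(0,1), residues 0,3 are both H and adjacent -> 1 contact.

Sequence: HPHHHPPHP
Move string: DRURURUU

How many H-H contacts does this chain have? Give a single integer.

Answer: 1

Derivation:
Positions: [(0, 0), (0, -1), (1, -1), (1, 0), (2, 0), (2, 1), (3, 1), (3, 2), (3, 3)]
H-H contact: residue 0 @(0,0) - residue 3 @(1, 0)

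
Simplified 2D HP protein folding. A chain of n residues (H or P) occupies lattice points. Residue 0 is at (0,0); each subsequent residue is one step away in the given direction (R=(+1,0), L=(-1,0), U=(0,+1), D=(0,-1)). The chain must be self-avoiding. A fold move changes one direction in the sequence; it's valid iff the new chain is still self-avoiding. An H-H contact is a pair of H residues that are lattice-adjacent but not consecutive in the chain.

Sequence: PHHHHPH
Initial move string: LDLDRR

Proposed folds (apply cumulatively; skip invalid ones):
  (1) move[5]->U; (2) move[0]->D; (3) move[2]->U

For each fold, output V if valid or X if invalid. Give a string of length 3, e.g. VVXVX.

Answer: XVX

Derivation:
Initial: LDLDRR -> [(0, 0), (-1, 0), (-1, -1), (-2, -1), (-2, -2), (-1, -2), (0, -2)]
Fold 1: move[5]->U => LDLDRU INVALID (collision), skipped
Fold 2: move[0]->D => DDLDRR VALID
Fold 3: move[2]->U => DDUDRR INVALID (collision), skipped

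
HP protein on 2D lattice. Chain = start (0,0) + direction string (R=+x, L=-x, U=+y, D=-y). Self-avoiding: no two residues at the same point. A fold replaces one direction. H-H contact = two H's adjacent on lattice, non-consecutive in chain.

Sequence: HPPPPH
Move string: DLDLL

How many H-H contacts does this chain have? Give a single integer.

Answer: 0

Derivation:
Positions: [(0, 0), (0, -1), (-1, -1), (-1, -2), (-2, -2), (-3, -2)]
No H-H contacts found.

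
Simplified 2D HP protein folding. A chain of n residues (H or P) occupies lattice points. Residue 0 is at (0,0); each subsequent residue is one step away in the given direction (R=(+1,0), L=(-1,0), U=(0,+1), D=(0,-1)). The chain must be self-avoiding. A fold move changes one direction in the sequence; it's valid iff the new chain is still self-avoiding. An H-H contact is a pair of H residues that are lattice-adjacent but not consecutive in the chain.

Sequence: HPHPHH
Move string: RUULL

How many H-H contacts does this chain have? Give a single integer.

Answer: 0

Derivation:
Positions: [(0, 0), (1, 0), (1, 1), (1, 2), (0, 2), (-1, 2)]
No H-H contacts found.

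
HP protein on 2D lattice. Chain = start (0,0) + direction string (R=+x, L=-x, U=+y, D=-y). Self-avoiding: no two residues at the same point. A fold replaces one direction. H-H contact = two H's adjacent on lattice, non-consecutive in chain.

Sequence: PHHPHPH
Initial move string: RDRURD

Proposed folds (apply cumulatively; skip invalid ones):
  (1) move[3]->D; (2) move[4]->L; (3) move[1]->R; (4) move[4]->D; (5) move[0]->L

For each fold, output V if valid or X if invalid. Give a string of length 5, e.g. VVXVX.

Initial: RDRURD -> [(0, 0), (1, 0), (1, -1), (2, -1), (2, 0), (3, 0), (3, -1)]
Fold 1: move[3]->D => RDRDRD VALID
Fold 2: move[4]->L => RDRDLD VALID
Fold 3: move[1]->R => RRRDLD VALID
Fold 4: move[4]->D => RRRDDD VALID
Fold 5: move[0]->L => LRRDDD INVALID (collision), skipped

Answer: VVVVX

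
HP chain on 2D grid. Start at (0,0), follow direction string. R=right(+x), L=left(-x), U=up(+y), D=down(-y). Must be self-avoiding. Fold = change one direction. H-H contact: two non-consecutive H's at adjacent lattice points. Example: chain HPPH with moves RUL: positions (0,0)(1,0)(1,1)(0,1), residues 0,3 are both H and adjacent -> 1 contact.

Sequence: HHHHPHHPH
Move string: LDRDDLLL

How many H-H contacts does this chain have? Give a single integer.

Answer: 1

Derivation:
Positions: [(0, 0), (-1, 0), (-1, -1), (0, -1), (0, -2), (0, -3), (-1, -3), (-2, -3), (-3, -3)]
H-H contact: residue 0 @(0,0) - residue 3 @(0, -1)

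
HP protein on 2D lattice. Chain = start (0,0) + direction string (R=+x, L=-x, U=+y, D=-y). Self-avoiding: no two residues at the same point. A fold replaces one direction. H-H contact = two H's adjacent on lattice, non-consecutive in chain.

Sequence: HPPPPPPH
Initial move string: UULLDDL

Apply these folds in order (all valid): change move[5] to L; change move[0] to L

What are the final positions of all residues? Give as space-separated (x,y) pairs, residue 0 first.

Answer: (0,0) (-1,0) (-1,1) (-2,1) (-3,1) (-3,0) (-4,0) (-5,0)

Derivation:
Initial moves: UULLDDL
Fold: move[5]->L => UULLDLL (positions: [(0, 0), (0, 1), (0, 2), (-1, 2), (-2, 2), (-2, 1), (-3, 1), (-4, 1)])
Fold: move[0]->L => LULLDLL (positions: [(0, 0), (-1, 0), (-1, 1), (-2, 1), (-3, 1), (-3, 0), (-4, 0), (-5, 0)])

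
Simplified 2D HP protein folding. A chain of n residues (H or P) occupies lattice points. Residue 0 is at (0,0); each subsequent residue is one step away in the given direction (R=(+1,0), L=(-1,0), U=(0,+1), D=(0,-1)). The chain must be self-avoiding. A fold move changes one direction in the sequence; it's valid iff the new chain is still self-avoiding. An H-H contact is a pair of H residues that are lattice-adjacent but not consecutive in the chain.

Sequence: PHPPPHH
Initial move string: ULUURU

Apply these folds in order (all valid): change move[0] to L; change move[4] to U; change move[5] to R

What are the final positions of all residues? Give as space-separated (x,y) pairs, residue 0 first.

Answer: (0,0) (-1,0) (-2,0) (-2,1) (-2,2) (-2,3) (-1,3)

Derivation:
Initial moves: ULUURU
Fold: move[0]->L => LLUURU (positions: [(0, 0), (-1, 0), (-2, 0), (-2, 1), (-2, 2), (-1, 2), (-1, 3)])
Fold: move[4]->U => LLUUUU (positions: [(0, 0), (-1, 0), (-2, 0), (-2, 1), (-2, 2), (-2, 3), (-2, 4)])
Fold: move[5]->R => LLUUUR (positions: [(0, 0), (-1, 0), (-2, 0), (-2, 1), (-2, 2), (-2, 3), (-1, 3)])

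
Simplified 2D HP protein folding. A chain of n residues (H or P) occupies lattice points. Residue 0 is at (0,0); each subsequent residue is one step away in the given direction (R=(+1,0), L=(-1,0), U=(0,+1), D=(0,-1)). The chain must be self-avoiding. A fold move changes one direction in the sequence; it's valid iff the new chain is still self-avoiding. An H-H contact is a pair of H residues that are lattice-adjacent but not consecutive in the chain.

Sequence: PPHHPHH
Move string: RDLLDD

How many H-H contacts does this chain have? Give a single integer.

Answer: 0

Derivation:
Positions: [(0, 0), (1, 0), (1, -1), (0, -1), (-1, -1), (-1, -2), (-1, -3)]
No H-H contacts found.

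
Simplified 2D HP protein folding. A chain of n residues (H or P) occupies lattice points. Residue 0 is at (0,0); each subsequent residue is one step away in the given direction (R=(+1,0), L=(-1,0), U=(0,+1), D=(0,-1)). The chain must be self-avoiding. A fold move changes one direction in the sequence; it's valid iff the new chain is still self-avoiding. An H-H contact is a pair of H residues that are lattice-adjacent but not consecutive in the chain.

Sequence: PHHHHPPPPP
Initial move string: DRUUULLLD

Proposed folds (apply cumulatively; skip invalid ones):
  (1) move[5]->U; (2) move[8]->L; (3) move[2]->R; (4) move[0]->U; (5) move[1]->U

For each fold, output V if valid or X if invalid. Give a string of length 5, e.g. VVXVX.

Answer: VVVVV

Derivation:
Initial: DRUUULLLD -> [(0, 0), (0, -1), (1, -1), (1, 0), (1, 1), (1, 2), (0, 2), (-1, 2), (-2, 2), (-2, 1)]
Fold 1: move[5]->U => DRUUUULLD VALID
Fold 2: move[8]->L => DRUUUULLL VALID
Fold 3: move[2]->R => DRRUUULLL VALID
Fold 4: move[0]->U => URRUUULLL VALID
Fold 5: move[1]->U => UURUUULLL VALID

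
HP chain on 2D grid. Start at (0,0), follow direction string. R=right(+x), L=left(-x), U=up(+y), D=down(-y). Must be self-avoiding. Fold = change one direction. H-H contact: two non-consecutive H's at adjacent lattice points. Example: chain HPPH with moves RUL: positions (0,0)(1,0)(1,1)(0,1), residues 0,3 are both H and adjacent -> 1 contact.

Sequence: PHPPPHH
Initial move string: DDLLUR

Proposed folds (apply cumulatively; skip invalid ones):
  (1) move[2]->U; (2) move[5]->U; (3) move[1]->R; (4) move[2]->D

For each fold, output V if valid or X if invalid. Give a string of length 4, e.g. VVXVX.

Initial: DDLLUR -> [(0, 0), (0, -1), (0, -2), (-1, -2), (-2, -2), (-2, -1), (-1, -1)]
Fold 1: move[2]->U => DDULUR INVALID (collision), skipped
Fold 2: move[5]->U => DDLLUU VALID
Fold 3: move[1]->R => DRLLUU INVALID (collision), skipped
Fold 4: move[2]->D => DDDLUU VALID

Answer: XVXV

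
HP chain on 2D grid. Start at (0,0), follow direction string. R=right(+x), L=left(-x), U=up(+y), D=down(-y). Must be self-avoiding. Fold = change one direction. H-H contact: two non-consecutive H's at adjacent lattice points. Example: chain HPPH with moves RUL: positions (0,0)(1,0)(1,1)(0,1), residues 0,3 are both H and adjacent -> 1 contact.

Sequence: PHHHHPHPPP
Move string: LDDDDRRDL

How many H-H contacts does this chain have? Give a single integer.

Answer: 0

Derivation:
Positions: [(0, 0), (-1, 0), (-1, -1), (-1, -2), (-1, -3), (-1, -4), (0, -4), (1, -4), (1, -5), (0, -5)]
No H-H contacts found.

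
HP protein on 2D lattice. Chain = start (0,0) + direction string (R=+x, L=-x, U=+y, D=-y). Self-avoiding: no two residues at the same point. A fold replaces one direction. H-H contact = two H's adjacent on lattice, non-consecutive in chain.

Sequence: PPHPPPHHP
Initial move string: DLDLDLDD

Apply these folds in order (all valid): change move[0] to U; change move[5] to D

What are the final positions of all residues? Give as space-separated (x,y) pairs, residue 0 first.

Initial moves: DLDLDLDD
Fold: move[0]->U => ULDLDLDD (positions: [(0, 0), (0, 1), (-1, 1), (-1, 0), (-2, 0), (-2, -1), (-3, -1), (-3, -2), (-3, -3)])
Fold: move[5]->D => ULDLDDDD (positions: [(0, 0), (0, 1), (-1, 1), (-1, 0), (-2, 0), (-2, -1), (-2, -2), (-2, -3), (-2, -4)])

Answer: (0,0) (0,1) (-1,1) (-1,0) (-2,0) (-2,-1) (-2,-2) (-2,-3) (-2,-4)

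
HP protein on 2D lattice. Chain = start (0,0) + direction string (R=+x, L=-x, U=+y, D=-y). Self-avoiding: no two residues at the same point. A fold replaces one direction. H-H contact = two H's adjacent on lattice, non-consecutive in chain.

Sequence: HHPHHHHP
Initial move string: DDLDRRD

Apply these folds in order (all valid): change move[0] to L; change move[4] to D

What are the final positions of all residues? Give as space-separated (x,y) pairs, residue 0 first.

Answer: (0,0) (-1,0) (-1,-1) (-2,-1) (-2,-2) (-2,-3) (-1,-3) (-1,-4)

Derivation:
Initial moves: DDLDRRD
Fold: move[0]->L => LDLDRRD (positions: [(0, 0), (-1, 0), (-1, -1), (-2, -1), (-2, -2), (-1, -2), (0, -2), (0, -3)])
Fold: move[4]->D => LDLDDRD (positions: [(0, 0), (-1, 0), (-1, -1), (-2, -1), (-2, -2), (-2, -3), (-1, -3), (-1, -4)])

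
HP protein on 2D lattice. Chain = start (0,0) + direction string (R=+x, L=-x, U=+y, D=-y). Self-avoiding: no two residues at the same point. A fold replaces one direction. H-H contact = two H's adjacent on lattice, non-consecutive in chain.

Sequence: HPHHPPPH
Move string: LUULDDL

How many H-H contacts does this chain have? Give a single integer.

Positions: [(0, 0), (-1, 0), (-1, 1), (-1, 2), (-2, 2), (-2, 1), (-2, 0), (-3, 0)]
No H-H contacts found.

Answer: 0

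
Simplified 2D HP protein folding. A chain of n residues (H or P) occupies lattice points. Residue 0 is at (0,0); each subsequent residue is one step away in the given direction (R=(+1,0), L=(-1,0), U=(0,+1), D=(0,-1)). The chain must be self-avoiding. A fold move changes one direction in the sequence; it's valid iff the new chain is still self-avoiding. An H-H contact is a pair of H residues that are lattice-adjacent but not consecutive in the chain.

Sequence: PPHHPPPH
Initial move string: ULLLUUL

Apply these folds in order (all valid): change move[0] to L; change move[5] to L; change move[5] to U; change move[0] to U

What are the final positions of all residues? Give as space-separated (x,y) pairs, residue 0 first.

Answer: (0,0) (0,1) (-1,1) (-2,1) (-3,1) (-3,2) (-3,3) (-4,3)

Derivation:
Initial moves: ULLLUUL
Fold: move[0]->L => LLLLUUL (positions: [(0, 0), (-1, 0), (-2, 0), (-3, 0), (-4, 0), (-4, 1), (-4, 2), (-5, 2)])
Fold: move[5]->L => LLLLULL (positions: [(0, 0), (-1, 0), (-2, 0), (-3, 0), (-4, 0), (-4, 1), (-5, 1), (-6, 1)])
Fold: move[5]->U => LLLLUUL (positions: [(0, 0), (-1, 0), (-2, 0), (-3, 0), (-4, 0), (-4, 1), (-4, 2), (-5, 2)])
Fold: move[0]->U => ULLLUUL (positions: [(0, 0), (0, 1), (-1, 1), (-2, 1), (-3, 1), (-3, 2), (-3, 3), (-4, 3)])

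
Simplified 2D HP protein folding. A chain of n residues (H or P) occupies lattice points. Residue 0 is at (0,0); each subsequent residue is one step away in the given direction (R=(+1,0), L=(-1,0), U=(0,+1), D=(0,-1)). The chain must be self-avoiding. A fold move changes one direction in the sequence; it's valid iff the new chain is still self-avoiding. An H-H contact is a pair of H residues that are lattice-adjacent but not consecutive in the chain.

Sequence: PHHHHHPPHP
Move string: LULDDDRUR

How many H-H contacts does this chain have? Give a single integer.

Answer: 3

Derivation:
Positions: [(0, 0), (-1, 0), (-1, 1), (-2, 1), (-2, 0), (-2, -1), (-2, -2), (-1, -2), (-1, -1), (0, -1)]
H-H contact: residue 1 @(-1,0) - residue 4 @(-2, 0)
H-H contact: residue 1 @(-1,0) - residue 8 @(-1, -1)
H-H contact: residue 5 @(-2,-1) - residue 8 @(-1, -1)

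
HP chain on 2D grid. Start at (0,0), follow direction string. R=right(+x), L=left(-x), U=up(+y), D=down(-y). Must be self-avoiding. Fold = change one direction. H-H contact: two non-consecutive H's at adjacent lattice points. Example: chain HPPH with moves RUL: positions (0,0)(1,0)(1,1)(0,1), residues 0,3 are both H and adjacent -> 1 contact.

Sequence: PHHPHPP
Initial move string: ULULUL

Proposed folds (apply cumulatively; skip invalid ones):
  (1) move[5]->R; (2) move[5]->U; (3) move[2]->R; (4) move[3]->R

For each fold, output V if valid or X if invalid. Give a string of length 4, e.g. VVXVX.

Answer: VVXV

Derivation:
Initial: ULULUL -> [(0, 0), (0, 1), (-1, 1), (-1, 2), (-2, 2), (-2, 3), (-3, 3)]
Fold 1: move[5]->R => ULULUR VALID
Fold 2: move[5]->U => ULULUU VALID
Fold 3: move[2]->R => ULRLUU INVALID (collision), skipped
Fold 4: move[3]->R => ULURUU VALID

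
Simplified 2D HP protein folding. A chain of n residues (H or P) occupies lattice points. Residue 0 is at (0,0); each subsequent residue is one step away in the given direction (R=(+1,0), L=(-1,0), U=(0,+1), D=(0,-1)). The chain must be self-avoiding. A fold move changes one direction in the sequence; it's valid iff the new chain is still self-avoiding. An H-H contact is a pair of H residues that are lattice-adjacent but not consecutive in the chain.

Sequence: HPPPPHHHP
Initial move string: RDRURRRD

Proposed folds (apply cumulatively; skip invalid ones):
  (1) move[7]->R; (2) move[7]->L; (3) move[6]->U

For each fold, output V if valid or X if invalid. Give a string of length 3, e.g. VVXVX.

Answer: VXV

Derivation:
Initial: RDRURRRD -> [(0, 0), (1, 0), (1, -1), (2, -1), (2, 0), (3, 0), (4, 0), (5, 0), (5, -1)]
Fold 1: move[7]->R => RDRURRRR VALID
Fold 2: move[7]->L => RDRURRRL INVALID (collision), skipped
Fold 3: move[6]->U => RDRURRUR VALID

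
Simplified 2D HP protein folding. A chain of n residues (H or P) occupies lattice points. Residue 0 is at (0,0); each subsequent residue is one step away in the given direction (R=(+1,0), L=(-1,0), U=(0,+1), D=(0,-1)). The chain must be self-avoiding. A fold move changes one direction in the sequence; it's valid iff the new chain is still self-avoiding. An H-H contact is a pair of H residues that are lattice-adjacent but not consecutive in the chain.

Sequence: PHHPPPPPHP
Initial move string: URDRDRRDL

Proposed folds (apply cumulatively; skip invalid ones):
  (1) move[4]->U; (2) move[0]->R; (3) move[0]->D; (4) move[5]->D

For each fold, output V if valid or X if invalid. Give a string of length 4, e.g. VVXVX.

Initial: URDRDRRDL -> [(0, 0), (0, 1), (1, 1), (1, 0), (2, 0), (2, -1), (3, -1), (4, -1), (4, -2), (3, -2)]
Fold 1: move[4]->U => URDRURRDL VALID
Fold 2: move[0]->R => RRDRURRDL VALID
Fold 3: move[0]->D => DRDRURRDL VALID
Fold 4: move[5]->D => DRDRUDRDL INVALID (collision), skipped

Answer: VVVX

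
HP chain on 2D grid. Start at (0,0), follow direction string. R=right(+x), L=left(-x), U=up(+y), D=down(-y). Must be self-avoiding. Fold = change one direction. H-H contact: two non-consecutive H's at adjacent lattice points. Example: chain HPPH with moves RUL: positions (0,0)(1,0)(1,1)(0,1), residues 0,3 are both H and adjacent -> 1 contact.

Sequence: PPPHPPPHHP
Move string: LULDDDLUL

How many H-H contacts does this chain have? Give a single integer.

Positions: [(0, 0), (-1, 0), (-1, 1), (-2, 1), (-2, 0), (-2, -1), (-2, -2), (-3, -2), (-3, -1), (-4, -1)]
No H-H contacts found.

Answer: 0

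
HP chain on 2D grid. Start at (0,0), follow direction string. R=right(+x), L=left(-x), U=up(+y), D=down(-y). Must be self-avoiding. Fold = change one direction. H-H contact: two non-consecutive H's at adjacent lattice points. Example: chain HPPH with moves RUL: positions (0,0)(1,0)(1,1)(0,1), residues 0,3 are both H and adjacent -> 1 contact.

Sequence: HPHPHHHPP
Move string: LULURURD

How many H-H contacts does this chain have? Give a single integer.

Positions: [(0, 0), (-1, 0), (-1, 1), (-2, 1), (-2, 2), (-1, 2), (-1, 3), (0, 3), (0, 2)]
H-H contact: residue 2 @(-1,1) - residue 5 @(-1, 2)

Answer: 1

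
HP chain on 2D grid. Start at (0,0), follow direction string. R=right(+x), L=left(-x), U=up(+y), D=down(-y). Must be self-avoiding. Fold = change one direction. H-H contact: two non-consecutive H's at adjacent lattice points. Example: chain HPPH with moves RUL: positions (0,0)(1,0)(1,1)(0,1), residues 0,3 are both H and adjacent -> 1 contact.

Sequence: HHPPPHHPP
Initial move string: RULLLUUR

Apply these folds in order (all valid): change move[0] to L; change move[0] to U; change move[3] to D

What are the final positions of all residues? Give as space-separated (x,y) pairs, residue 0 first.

Initial moves: RULLLUUR
Fold: move[0]->L => LULLLUUR (positions: [(0, 0), (-1, 0), (-1, 1), (-2, 1), (-3, 1), (-4, 1), (-4, 2), (-4, 3), (-3, 3)])
Fold: move[0]->U => UULLLUUR (positions: [(0, 0), (0, 1), (0, 2), (-1, 2), (-2, 2), (-3, 2), (-3, 3), (-3, 4), (-2, 4)])
Fold: move[3]->D => UULDLUUR (positions: [(0, 0), (0, 1), (0, 2), (-1, 2), (-1, 1), (-2, 1), (-2, 2), (-2, 3), (-1, 3)])

Answer: (0,0) (0,1) (0,2) (-1,2) (-1,1) (-2,1) (-2,2) (-2,3) (-1,3)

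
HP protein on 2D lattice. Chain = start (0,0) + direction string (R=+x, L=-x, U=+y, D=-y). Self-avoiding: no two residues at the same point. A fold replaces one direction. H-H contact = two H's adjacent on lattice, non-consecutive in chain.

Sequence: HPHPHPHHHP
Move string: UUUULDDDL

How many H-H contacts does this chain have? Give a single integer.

Positions: [(0, 0), (0, 1), (0, 2), (0, 3), (0, 4), (-1, 4), (-1, 3), (-1, 2), (-1, 1), (-2, 1)]
H-H contact: residue 2 @(0,2) - residue 7 @(-1, 2)

Answer: 1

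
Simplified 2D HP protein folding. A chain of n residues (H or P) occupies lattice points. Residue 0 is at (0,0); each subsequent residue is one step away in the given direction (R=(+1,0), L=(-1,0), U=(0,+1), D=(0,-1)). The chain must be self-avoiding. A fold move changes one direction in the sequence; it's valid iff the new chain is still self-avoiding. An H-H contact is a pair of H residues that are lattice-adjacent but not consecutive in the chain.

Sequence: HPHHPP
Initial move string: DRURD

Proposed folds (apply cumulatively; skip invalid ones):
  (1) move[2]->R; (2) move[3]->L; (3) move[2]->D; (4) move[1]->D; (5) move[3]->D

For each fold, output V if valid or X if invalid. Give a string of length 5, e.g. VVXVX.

Initial: DRURD -> [(0, 0), (0, -1), (1, -1), (1, 0), (2, 0), (2, -1)]
Fold 1: move[2]->R => DRRRD VALID
Fold 2: move[3]->L => DRRLD INVALID (collision), skipped
Fold 3: move[2]->D => DRDRD VALID
Fold 4: move[1]->D => DDDRD VALID
Fold 5: move[3]->D => DDDDD VALID

Answer: VXVVV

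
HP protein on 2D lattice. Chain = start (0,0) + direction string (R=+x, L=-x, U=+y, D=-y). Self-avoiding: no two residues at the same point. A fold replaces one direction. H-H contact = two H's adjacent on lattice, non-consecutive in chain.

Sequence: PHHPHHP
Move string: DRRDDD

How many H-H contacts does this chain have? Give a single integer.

Answer: 0

Derivation:
Positions: [(0, 0), (0, -1), (1, -1), (2, -1), (2, -2), (2, -3), (2, -4)]
No H-H contacts found.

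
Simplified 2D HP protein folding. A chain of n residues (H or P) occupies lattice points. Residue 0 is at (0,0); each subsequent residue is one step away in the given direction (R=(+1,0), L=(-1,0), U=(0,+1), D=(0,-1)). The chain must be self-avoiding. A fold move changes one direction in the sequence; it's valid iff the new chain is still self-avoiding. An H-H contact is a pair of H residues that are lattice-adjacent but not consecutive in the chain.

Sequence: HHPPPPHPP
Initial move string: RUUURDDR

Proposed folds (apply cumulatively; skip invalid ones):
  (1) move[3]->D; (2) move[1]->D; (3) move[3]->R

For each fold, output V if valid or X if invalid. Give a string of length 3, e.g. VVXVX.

Initial: RUUURDDR -> [(0, 0), (1, 0), (1, 1), (1, 2), (1, 3), (2, 3), (2, 2), (2, 1), (3, 1)]
Fold 1: move[3]->D => RUUDRDDR INVALID (collision), skipped
Fold 2: move[1]->D => RDUURDDR INVALID (collision), skipped
Fold 3: move[3]->R => RUURRDDR VALID

Answer: XXV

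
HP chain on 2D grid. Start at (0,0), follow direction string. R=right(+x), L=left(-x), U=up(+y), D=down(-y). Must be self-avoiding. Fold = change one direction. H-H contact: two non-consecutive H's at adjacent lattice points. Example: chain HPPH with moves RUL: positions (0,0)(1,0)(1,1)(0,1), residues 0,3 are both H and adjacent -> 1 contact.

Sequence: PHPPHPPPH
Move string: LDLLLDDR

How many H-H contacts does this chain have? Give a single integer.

Positions: [(0, 0), (-1, 0), (-1, -1), (-2, -1), (-3, -1), (-4, -1), (-4, -2), (-4, -3), (-3, -3)]
No H-H contacts found.

Answer: 0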